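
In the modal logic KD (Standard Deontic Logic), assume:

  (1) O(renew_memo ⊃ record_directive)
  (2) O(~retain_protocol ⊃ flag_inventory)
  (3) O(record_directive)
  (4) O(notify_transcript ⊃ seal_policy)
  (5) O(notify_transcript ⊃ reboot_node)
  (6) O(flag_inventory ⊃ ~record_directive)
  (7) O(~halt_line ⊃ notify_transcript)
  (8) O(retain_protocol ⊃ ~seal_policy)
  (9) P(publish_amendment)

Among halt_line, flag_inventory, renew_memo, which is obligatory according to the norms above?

Premise 3 states O(record_directive) outright.
Premise 6, O(flag_inventory ⊃ ~record_directive), contraposes to O(record_directive ⊃ ~flag_inventory); with O(record_directive) we get O(~flag_inventory).
Premise 2, O(~retain_protocol ⊃ flag_inventory), contraposes to O(~flag_inventory ⊃ retain_protocol); with O(~flag_inventory) we get O(retain_protocol).
Premise 8 is O(retain_protocol ⊃ ~seal_policy); since O(retain_protocol), deontic closure gives O(~seal_policy).
The contrapositive of premise 4 (O(notify_transcript ⊃ seal_policy)) is O(~seal_policy ⊃ ~notify_transcript), and O(~seal_policy) is already established, so O(~notify_transcript).
The contrapositive of premise 7 (O(~halt_line ⊃ notify_transcript)) is O(~notify_transcript ⊃ halt_line), and O(~notify_transcript) is already established, so O(halt_line).
So O(halt_line) holds — halt_line is obligatory. None of the other listed options is made obligatory by any chain of premises.

halt_line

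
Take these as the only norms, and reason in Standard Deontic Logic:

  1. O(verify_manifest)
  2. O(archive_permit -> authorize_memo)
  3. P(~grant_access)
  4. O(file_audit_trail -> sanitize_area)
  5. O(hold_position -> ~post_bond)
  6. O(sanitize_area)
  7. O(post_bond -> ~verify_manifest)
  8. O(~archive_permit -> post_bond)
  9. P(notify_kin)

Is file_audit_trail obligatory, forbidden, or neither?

Neither

Premise 4 is O(file_audit_trail -> sanitize_area); even if O(sanitize_area) held, inferring O(file_audit_trail) would be affirming the consequent — invalid.
No premise or chain of K-axiom applications forces O(file_audit_trail), and none forces O(~file_audit_trail). So file_audit_trail is neither obligatory nor forbidden under these norms.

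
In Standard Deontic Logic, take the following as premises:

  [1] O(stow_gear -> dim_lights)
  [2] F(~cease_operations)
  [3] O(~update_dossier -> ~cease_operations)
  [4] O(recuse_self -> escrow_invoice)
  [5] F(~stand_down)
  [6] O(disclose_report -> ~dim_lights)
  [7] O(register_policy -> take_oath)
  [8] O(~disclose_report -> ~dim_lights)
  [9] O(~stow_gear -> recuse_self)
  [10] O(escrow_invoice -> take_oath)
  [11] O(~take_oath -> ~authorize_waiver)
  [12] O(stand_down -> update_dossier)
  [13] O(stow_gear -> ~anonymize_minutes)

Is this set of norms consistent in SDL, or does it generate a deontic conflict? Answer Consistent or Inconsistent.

Consistent

Premise 3 is O(~update_dossier -> ~cease_operations), but O(~update_dossier) is not derivable from the premises, so it does not yield O(~cease_operations).
So O(~cease_operations) is not derivable, and the apparent clash with O(cease_operations) does not arise.
A world satisfying every obligation exists (e.g. anonymize_minutes=false, authorize_waiver=false, cease_operations=true, dim_lights=false, disclose_report=false, escrow_invoice=true, recuse_self=true, register_policy=false, stand_down=true, stow_gear=false, take_oath=true, update_dossier=true); no atom is both obligatory and forbidden, so the set is consistent.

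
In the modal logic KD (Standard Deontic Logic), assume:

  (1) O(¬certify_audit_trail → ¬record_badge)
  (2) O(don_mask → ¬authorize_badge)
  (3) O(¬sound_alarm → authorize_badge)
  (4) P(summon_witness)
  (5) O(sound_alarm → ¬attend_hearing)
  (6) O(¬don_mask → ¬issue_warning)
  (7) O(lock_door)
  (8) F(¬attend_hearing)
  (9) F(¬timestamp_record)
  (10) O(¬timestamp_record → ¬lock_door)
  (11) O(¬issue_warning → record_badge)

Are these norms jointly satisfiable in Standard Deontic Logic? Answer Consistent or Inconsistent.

Consistent

Premise 10 is O(¬timestamp_record → ¬lock_door), but O(¬timestamp_record) is not derivable from the premises, so it does not yield O(¬lock_door).
So O(¬lock_door) is not derivable, and the apparent clash with O(lock_door) does not arise.
A world satisfying every obligation exists (e.g. attend_hearing=true, authorize_badge=true, certify_audit_trail=true, don_mask=false, issue_warning=false, lock_door=true, record_badge=true, sound_alarm=false, summon_witness=false, timestamp_record=true); no atom is both obligatory and forbidden, so the set is consistent.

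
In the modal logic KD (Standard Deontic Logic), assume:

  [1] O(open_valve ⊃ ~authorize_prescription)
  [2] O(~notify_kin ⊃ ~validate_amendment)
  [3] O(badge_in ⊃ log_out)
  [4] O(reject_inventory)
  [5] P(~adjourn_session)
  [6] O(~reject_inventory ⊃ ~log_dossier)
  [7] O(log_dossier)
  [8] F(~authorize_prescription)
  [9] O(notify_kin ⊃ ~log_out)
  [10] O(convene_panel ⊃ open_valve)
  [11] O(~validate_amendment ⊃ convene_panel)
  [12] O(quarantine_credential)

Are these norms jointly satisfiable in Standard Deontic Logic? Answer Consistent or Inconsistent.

Consistent

Premise 6 is O(~reject_inventory ⊃ ~log_dossier), but O(~reject_inventory) is not derivable from the premises, so it does not yield O(~log_dossier).
So O(~log_dossier) is not derivable, and the apparent clash with O(log_dossier) does not arise.
A world satisfying every obligation exists (e.g. adjourn_session=false, authorize_prescription=true, badge_in=false, convene_panel=false, log_dossier=true, log_out=false, notify_kin=true, open_valve=false, quarantine_credential=true, reject_inventory=true, validate_amendment=true); no atom is both obligatory and forbidden, so the set is consistent.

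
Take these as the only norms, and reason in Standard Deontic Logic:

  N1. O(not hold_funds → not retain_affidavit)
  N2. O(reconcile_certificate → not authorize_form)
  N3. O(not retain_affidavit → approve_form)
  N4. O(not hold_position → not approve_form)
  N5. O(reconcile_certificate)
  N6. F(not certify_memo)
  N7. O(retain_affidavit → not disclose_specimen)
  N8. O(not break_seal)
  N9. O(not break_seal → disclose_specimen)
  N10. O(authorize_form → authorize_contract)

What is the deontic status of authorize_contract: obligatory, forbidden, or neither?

Premise 10 is O(authorize_form → authorize_contract), but O(authorize_form) is not derivable from the premises, so it does not yield O(authorize_contract).
No premise or chain of K-axiom applications forces O(authorize_contract), and none forces O(not authorize_contract). So authorize_contract is neither obligatory nor forbidden under these norms.

Neither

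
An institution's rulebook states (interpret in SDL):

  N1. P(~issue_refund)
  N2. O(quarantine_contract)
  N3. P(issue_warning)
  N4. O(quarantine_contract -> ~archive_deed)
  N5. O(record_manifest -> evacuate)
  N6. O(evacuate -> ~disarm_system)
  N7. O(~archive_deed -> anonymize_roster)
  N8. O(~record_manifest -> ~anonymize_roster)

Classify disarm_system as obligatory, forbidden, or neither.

Premise 2 gives O(quarantine_contract).
With premise 4, O(quarantine_contract -> ~archive_deed), the K-axiom yields O(~archive_deed).
Applying K to premise 7 (O(~archive_deed -> anonymize_roster)) and O(~archive_deed) yields O(anonymize_roster).
Premise 8, O(~record_manifest -> ~anonymize_roster), contraposes to O(anonymize_roster -> record_manifest); with O(anonymize_roster) we get O(record_manifest).
Premise 5 is O(record_manifest -> evacuate); since O(record_manifest), deontic closure gives O(evacuate).
Premise 6 is O(evacuate -> ~disarm_system); since O(evacuate), deontic closure gives O(~disarm_system).
Premises 1, 3 do not contribute to this derivation.
Thus O(~disarm_system), which is F(disarm_system): disarm_system is forbidden.

Forbidden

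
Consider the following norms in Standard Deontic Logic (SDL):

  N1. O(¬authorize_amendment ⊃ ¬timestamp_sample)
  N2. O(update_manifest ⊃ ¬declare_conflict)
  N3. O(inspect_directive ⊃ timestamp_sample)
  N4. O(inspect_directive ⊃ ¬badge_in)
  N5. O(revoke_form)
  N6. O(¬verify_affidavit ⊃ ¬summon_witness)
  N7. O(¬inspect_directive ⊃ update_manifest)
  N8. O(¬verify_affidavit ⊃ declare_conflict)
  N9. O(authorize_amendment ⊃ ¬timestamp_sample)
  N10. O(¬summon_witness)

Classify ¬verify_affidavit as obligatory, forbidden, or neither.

Premises 9 and 1 are O(authorize_amendment ⊃ ¬timestamp_sample) and O(¬authorize_amendment ⊃ ¬timestamp_sample); every ideal world satisfies authorize_amendment or ¬authorize_amendment, so in either case ¬timestamp_sample holds — hence O(¬timestamp_sample).
Premise 3, O(inspect_directive ⊃ timestamp_sample), contraposes to O(¬timestamp_sample ⊃ ¬inspect_directive); with O(¬timestamp_sample) we get O(¬inspect_directive).
Applying K to premise 7 (O(¬inspect_directive ⊃ update_manifest)) and O(¬inspect_directive) yields O(update_manifest).
Applying K to premise 2 (O(update_manifest ⊃ ¬declare_conflict)) and O(update_manifest) yields O(¬declare_conflict).
Premise 8, O(¬verify_affidavit ⊃ declare_conflict), contraposes to O(¬declare_conflict ⊃ verify_affidavit); with O(¬declare_conflict) we get O(verify_affidavit).
Premises 4, 5, 6, 10 do not contribute to this derivation.
Thus O(verify_affidavit), which is F(¬verify_affidavit): ¬verify_affidavit is forbidden.

Forbidden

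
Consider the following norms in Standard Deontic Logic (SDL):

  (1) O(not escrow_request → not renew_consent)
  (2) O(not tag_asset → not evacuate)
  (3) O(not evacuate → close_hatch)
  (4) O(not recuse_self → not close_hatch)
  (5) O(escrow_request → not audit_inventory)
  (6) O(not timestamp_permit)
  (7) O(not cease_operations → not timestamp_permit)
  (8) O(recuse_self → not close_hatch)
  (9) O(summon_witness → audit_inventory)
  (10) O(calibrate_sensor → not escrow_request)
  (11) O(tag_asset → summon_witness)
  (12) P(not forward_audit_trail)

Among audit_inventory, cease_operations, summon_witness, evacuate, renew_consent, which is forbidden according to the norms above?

renew_consent

By case analysis on recuse_self: premise 8 gives O(recuse_self → not close_hatch) and premise 4 gives O(not recuse_self → not close_hatch), so O(not close_hatch) either way.
The contrapositive of premise 3 (O(not evacuate → close_hatch)) is O(not close_hatch → evacuate), and O(not close_hatch) is already established, so O(evacuate).
The contrapositive of premise 2 (O(not tag_asset → not evacuate)) is O(evacuate → tag_asset), and O(evacuate) is already established, so O(tag_asset).
Applying K to premise 11 (O(tag_asset → summon_witness)) and O(tag_asset) yields O(summon_witness).
Premise 9 is O(summon_witness → audit_inventory); since O(summon_witness), deontic closure gives O(audit_inventory).
Premise 5, O(escrow_request → not audit_inventory), contraposes to O(audit_inventory → not escrow_request); with O(audit_inventory) we get O(not escrow_request).
Applying K to premise 1 (O(not escrow_request → not renew_consent)) and O(not escrow_request) yields O(not renew_consent).
So O(not renew_consent) holds, i.e. renew_consent is forbidden. None of the other listed options is forbidden under the premises.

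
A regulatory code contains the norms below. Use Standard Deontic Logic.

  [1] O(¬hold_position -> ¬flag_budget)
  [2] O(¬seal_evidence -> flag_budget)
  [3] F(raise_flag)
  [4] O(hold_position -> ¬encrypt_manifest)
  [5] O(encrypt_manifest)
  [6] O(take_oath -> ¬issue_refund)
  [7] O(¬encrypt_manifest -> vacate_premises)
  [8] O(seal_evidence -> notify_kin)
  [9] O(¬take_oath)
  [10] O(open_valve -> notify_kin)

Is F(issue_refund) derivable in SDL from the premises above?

Premise 6 is O(take_oath -> ¬issue_refund), but O(take_oath) is not derivable from the premises, so it does not yield O(¬issue_refund).
No other premise forces O(¬issue_refund). An ideal world satisfying every premise can still have issue_refund true, so F(issue_refund) is not derivable.

No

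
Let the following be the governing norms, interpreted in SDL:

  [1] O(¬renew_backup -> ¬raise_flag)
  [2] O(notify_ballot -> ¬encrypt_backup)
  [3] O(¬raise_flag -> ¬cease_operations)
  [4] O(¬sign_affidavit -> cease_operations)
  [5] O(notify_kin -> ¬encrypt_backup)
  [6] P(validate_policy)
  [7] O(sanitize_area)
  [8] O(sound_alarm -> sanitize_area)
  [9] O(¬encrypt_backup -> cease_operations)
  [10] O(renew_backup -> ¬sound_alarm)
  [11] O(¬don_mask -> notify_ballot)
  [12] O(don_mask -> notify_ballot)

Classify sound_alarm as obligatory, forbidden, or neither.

Premises 12 and 11 cover both cases: O(don_mask -> notify_ballot) and O(¬don_mask -> notify_ballot). Since don_mask ∨ ¬don_mask is a tautology, O(notify_ballot) follows.
From O(notify_ballot) and premise 2, O(notify_ballot -> ¬encrypt_backup), we obtain O(¬encrypt_backup).
Applying K to premise 9 (O(¬encrypt_backup -> cease_operations)) and O(¬encrypt_backup) yields O(cease_operations).
Premise 3, O(¬raise_flag -> ¬cease_operations), contraposes to O(cease_operations -> raise_flag); with O(cease_operations) we get O(raise_flag).
Premise 1, O(¬renew_backup -> ¬raise_flag), contraposes to O(raise_flag -> renew_backup); with O(raise_flag) we get O(renew_backup).
From O(renew_backup) and premise 10, O(renew_backup -> ¬sound_alarm), we obtain O(¬sound_alarm).
Premises 4, 5, 6, 7, 8 do not contribute to this derivation.
Thus O(¬sound_alarm), which is F(sound_alarm): sound_alarm is forbidden.

Forbidden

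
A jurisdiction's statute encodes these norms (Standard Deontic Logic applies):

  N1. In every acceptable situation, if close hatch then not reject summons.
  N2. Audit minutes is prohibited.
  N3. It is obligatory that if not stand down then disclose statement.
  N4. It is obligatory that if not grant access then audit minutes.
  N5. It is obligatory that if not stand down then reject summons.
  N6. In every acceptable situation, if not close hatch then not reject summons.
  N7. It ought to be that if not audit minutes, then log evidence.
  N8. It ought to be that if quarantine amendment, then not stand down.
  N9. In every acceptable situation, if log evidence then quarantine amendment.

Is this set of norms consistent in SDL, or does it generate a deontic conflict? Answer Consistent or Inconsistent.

Inconsistent

Premises 1 and 6 cover both cases: O(close_hatch → ¬reject_summons) and O(¬close_hatch → ¬reject_summons). Since close_hatch ∨ ¬close_hatch is a tautology, O(¬reject_summons) follows.
The contrapositive of premise 5 (O(¬stand_down → reject_summons)) is O(¬reject_summons → stand_down), and O(¬reject_summons) is already established, so O(stand_down).
Premise 8, O(quarantine_amendment → ¬stand_down), contraposes to O(stand_down → ¬quarantine_amendment); with O(stand_down) we get O(¬quarantine_amendment).
Premise 9 is O(log_evidence → quarantine_amendment); contrapositively O(¬quarantine_amendment → ¬log_evidence). Since O(¬quarantine_amendment) holds, K gives O(¬log_evidence).
The contrapositive of premise 7 (O(¬audit_minutes → log_evidence)) is O(¬log_evidence → audit_minutes), and O(¬log_evidence) is already established, so O(audit_minutes).
However, F(audit_minutes) at premise 2 amounts to O(¬audit_minutes).
We now have both O(audit_minutes) and O(¬audit_minutes) — audit_minutes is simultaneously obligatory and forbidden, violating the D-axiom.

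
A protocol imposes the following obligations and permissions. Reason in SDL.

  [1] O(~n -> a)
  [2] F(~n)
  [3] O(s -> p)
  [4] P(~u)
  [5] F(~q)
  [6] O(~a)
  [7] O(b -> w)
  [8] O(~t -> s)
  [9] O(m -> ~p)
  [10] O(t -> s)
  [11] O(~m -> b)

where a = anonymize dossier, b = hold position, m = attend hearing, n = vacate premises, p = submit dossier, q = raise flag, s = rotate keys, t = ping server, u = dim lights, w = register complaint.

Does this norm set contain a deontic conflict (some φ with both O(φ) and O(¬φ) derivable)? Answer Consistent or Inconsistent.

Consistent

Premise 1 is O(~n -> a), but O(~n) is not derivable from the premises, so it does not yield O(a).
So O(a) is not derivable, and the apparent clash with O(~a) does not arise.
A world satisfying every obligation exists (e.g. a=false, b=true, m=false, n=true, p=true, q=true, s=true, t=false, u=false, w=true); no atom is both obligatory and forbidden, so the set is consistent.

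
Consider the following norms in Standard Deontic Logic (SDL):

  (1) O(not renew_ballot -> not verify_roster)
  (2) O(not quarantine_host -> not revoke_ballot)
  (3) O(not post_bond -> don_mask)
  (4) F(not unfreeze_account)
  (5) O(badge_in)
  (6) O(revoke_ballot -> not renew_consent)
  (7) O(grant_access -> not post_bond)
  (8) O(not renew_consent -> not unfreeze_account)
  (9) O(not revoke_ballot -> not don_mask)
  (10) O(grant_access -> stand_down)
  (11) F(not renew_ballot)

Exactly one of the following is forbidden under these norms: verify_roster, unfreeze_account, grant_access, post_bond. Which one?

grant_access

Premise 4 is F(not unfreeze_account), i.e. O(unfreeze_account).
Premise 8, O(not renew_consent -> not unfreeze_account), contraposes to O(unfreeze_account -> renew_consent); with O(unfreeze_account) we get O(renew_consent).
Premise 6, O(revoke_ballot -> not renew_consent), contraposes to O(renew_consent -> not revoke_ballot); with O(renew_consent) we get O(not revoke_ballot).
With premise 9, O(not revoke_ballot -> not don_mask), the K-axiom yields O(not don_mask).
Premise 3 is O(not post_bond -> don_mask); contrapositively O(not don_mask -> post_bond). Since O(not don_mask) holds, K gives O(post_bond).
The contrapositive of premise 7 (O(grant_access -> not post_bond)) is O(post_bond -> not grant_access), and O(post_bond) is already established, so O(not grant_access).
So O(not grant_access) holds, i.e. grant_access is forbidden. None of the other listed options is forbidden under the premises.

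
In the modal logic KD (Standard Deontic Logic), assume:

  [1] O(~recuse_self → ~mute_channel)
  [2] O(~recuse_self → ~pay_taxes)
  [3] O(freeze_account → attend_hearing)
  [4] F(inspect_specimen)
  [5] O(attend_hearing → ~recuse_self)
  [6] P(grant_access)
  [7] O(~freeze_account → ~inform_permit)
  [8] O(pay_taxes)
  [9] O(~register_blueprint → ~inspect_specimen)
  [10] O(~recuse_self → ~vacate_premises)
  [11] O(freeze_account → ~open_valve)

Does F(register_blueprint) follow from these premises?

No

Premise 9 is O(~register_blueprint → ~inspect_specimen); even if O(~inspect_specimen) held, inferring O(~register_blueprint) would be affirming the consequent — invalid.
No other premise forces O(~register_blueprint). An ideal world satisfying every premise can still have register_blueprint true, so F(register_blueprint) is not derivable.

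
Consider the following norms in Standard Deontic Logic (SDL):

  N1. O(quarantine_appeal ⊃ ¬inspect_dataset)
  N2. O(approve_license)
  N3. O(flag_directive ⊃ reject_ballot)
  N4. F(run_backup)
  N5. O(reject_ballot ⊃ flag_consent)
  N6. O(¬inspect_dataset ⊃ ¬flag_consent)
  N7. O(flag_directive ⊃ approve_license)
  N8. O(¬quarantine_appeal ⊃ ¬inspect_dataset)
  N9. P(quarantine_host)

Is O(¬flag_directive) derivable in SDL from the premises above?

Premises 8 and 1 cover both cases: O(¬quarantine_appeal ⊃ ¬inspect_dataset) and O(quarantine_appeal ⊃ ¬inspect_dataset). Since ¬quarantine_appeal ∨ quarantine_appeal is a tautology, O(¬inspect_dataset) follows.
Premise 6 is O(¬inspect_dataset ⊃ ¬flag_consent); since O(¬inspect_dataset), deontic closure gives O(¬flag_consent).
The contrapositive of premise 5 (O(reject_ballot ⊃ flag_consent)) is O(¬flag_consent ⊃ ¬reject_ballot), and O(¬flag_consent) is already established, so O(¬reject_ballot).
The contrapositive of premise 3 (O(flag_directive ⊃ reject_ballot)) is O(¬reject_ballot ⊃ ¬flag_directive), and O(¬reject_ballot) is already established, so O(¬flag_directive).
Premises 2, 4, 7, 9 do not contribute to this derivation.
So O(¬flag_directive) follows.

Yes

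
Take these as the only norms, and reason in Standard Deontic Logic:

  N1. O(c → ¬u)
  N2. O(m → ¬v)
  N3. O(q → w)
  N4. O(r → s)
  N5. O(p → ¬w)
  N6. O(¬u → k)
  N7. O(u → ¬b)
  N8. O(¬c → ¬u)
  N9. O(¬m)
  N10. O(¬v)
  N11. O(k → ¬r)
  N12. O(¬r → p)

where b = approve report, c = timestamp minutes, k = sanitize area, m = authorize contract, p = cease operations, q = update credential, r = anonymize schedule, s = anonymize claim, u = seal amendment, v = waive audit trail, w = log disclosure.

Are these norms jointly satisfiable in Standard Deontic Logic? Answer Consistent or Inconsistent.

Premise 2 is O(m → ¬v); even if O(¬v) held, inferring O(m) would be affirming the consequent — invalid.
So O(m) is not derivable, and the apparent clash with O(¬m) does not arise.
A world satisfying every obligation exists (e.g. b=false, c=false, k=true, m=false, p=true, q=false, r=false, s=false, u=false, v=false, w=false); no atom is both obligatory and forbidden, so the set is consistent.

Consistent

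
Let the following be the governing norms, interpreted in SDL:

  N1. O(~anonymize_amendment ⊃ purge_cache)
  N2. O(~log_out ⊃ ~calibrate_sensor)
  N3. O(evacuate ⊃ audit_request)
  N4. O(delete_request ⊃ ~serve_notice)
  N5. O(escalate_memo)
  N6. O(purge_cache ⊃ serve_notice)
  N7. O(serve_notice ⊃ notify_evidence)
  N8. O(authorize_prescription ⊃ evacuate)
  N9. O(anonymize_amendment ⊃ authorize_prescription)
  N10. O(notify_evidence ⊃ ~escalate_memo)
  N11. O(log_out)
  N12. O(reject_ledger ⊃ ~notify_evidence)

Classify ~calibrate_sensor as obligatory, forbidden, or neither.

Premise 2 is O(~log_out ⊃ ~calibrate_sensor), but O(~log_out) is not derivable from the premises, so it does not yield O(~calibrate_sensor).
No premise or chain of K-axiom applications forces O(~calibrate_sensor), and none forces O(calibrate_sensor). So ~calibrate_sensor is neither obligatory nor forbidden under these norms.

Neither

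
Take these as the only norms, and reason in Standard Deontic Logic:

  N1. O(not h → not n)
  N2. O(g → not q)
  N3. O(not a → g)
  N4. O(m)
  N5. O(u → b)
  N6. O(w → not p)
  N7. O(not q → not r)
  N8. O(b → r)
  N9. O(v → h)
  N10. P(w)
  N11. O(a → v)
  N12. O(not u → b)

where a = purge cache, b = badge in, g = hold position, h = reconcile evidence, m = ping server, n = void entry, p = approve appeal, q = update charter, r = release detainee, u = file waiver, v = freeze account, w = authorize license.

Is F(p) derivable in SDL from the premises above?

No

Premise 6 is O(w → not p), but O(w) is not derivable from the premises (the permission P(w) asserts only not O(not w), not O(w)), so it does not yield O(not p).
No other premise forces O(not p). An ideal world satisfying every premise can still have p true, so F(p) is not derivable.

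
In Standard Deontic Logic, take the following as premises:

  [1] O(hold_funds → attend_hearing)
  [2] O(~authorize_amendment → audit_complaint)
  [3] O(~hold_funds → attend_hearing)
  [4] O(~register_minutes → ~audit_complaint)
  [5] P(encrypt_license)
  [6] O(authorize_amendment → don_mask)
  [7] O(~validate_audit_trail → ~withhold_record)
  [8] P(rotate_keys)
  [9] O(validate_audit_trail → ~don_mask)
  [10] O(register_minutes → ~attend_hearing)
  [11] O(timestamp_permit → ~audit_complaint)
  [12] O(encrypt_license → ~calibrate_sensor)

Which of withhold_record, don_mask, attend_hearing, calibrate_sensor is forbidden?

Premises 3 and 1 cover both cases: O(~hold_funds → attend_hearing) and O(hold_funds → attend_hearing). Since ~hold_funds ∨ hold_funds is a tautology, O(attend_hearing) follows.
Premise 10, O(register_minutes → ~attend_hearing), contraposes to O(attend_hearing → ~register_minutes); with O(attend_hearing) we get O(~register_minutes).
Applying K to premise 4 (O(~register_minutes → ~audit_complaint)) and O(~register_minutes) yields O(~audit_complaint).
Premise 2 is O(~authorize_amendment → audit_complaint); contrapositively O(~audit_complaint → authorize_amendment). Since O(~audit_complaint) holds, K gives O(authorize_amendment).
Premise 6 is O(authorize_amendment → don_mask); since O(authorize_amendment), deontic closure gives O(don_mask).
Premise 9, O(validate_audit_trail → ~don_mask), contraposes to O(don_mask → ~validate_audit_trail); with O(don_mask) we get O(~validate_audit_trail).
With premise 7, O(~validate_audit_trail → ~withhold_record), the K-axiom yields O(~withhold_record).
So O(~withhold_record) holds, i.e. withhold_record is forbidden. None of the other listed options is forbidden under the premises.

withhold_record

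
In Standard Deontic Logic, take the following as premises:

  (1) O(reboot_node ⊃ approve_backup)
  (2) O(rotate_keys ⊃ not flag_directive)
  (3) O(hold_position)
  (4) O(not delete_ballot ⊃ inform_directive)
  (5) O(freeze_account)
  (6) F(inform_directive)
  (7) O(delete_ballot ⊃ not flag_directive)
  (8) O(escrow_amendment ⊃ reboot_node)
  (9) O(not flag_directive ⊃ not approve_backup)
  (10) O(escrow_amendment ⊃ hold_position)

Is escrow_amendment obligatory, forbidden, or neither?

Premise 6 is F(inform_directive), i.e. O(not inform_directive).
Premise 4, O(not delete_ballot ⊃ inform_directive), contraposes to O(not inform_directive ⊃ delete_ballot); with O(not inform_directive) we get O(delete_ballot).
Applying K to premise 7 (O(delete_ballot ⊃ not flag_directive)) and O(delete_ballot) yields O(not flag_directive).
With premise 9, O(not flag_directive ⊃ not approve_backup), the K-axiom yields O(not approve_backup).
Premise 1 is O(reboot_node ⊃ approve_backup); contrapositively O(not approve_backup ⊃ not reboot_node). Since O(not approve_backup) holds, K gives O(not reboot_node).
Premise 8, O(escrow_amendment ⊃ reboot_node), contraposes to O(not reboot_node ⊃ not escrow_amendment); with O(not reboot_node) we get O(not escrow_amendment).
Premises 2, 3, 5, 10 do not contribute to this derivation.
Thus O(not escrow_amendment), which is F(escrow_amendment): escrow_amendment is forbidden.

Forbidden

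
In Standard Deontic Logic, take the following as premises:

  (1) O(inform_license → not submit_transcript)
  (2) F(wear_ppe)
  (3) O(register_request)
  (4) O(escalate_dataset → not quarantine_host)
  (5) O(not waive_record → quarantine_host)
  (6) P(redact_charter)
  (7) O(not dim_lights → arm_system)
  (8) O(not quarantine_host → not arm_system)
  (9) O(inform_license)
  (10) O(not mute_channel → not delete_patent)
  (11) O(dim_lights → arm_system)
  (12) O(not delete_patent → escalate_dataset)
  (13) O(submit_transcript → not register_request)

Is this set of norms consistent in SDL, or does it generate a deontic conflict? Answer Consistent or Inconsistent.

Consistent

Premise 13 is O(submit_transcript → not register_request), but O(submit_transcript) is not derivable from the premises, so it does not yield O(not register_request).
So O(not register_request) is not derivable, and the apparent clash with O(register_request) does not arise.
A world satisfying every obligation exists (e.g. arm_system=true, delete_patent=true, dim_lights=false, escalate_dataset=false, inform_license=true, mute_channel=true, quarantine_host=true, redact_charter=false, register_request=true, submit_transcript=false, waive_record=false, wear_ppe=false); no atom is both obligatory and forbidden, so the set is consistent.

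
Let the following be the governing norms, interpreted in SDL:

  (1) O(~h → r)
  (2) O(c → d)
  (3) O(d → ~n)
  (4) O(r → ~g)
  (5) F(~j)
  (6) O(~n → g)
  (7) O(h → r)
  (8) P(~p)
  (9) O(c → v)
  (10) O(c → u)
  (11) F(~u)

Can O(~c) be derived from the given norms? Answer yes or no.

Premises 7 and 1 cover both cases: O(h → r) and O(~h → r). Since h ∨ ~h is a tautology, O(r) follows.
From O(r) and premise 4, O(r → ~g), we obtain O(~g).
Premise 6 is O(~n → g); contrapositively O(~g → n). Since O(~g) holds, K gives O(n).
The contrapositive of premise 3 (O(d → ~n)) is O(n → ~d), and O(n) is already established, so O(~d).
The contrapositive of premise 2 (O(c → d)) is O(~d → ~c), and O(~d) is already established, so O(~c).
Premises 5, 8, 9, 10, 11 do not contribute to this derivation.
So O(~c) follows.

Yes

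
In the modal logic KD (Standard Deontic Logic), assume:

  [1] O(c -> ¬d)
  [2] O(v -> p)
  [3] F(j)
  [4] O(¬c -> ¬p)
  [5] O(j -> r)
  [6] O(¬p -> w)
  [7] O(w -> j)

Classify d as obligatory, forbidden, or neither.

Forbidden

F(j) at premise 3 means O(¬j).
Premise 7 is O(w -> j); contrapositively O(¬j -> ¬w). Since O(¬j) holds, K gives O(¬w).
Premise 6 is O(¬p -> w); contrapositively O(¬w -> p). Since O(¬w) holds, K gives O(p).
The contrapositive of premise 4 (O(¬c -> ¬p)) is O(p -> c), and O(p) is already established, so O(c).
Premise 1 is O(c -> ¬d); since O(c), deontic closure gives O(¬d).
Premises 2, 5 do not contribute to this derivation.
Thus O(¬d), which is F(d): d is forbidden.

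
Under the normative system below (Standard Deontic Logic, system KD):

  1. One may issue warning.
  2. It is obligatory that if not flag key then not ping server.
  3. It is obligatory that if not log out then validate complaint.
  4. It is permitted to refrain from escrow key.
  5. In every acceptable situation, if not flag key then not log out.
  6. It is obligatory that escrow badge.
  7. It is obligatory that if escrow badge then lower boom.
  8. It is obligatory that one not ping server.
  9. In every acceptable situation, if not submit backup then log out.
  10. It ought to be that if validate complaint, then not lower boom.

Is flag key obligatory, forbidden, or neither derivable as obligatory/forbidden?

Obligatory

Premise 6 gives O(escrow_badge).
With premise 7, O(escrow_badge → lower_boom), the K-axiom yields O(lower_boom).
Premise 10, O(validate_complaint → ¬lower_boom), contraposes to O(lower_boom → ¬validate_complaint); with O(lower_boom) we get O(¬validate_complaint).
The contrapositive of premise 3 (O(¬log_out → validate_complaint)) is O(¬validate_complaint → log_out), and O(¬validate_complaint) is already established, so O(log_out).
Premise 5 is O(¬flag_key → ¬log_out); contrapositively O(log_out → flag_key). Since O(log_out) holds, K gives O(flag_key).
Premises 1, 2, 4, 8, 9 do not contribute to this derivation.
Hence flag_key is obligatory.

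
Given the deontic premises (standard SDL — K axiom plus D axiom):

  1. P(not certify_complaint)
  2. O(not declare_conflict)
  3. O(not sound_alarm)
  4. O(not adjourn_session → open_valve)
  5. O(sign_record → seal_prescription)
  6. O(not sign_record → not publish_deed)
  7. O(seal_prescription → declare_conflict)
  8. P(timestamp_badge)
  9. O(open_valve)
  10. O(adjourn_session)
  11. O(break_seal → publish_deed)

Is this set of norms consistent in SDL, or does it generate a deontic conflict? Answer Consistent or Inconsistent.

Consistent

Premise 4 is O(not adjourn_session → open_valve); even if O(open_valve) held, inferring O(not adjourn_session) would be affirming the consequent — invalid.
So O(not adjourn_session) is not derivable, and the apparent clash with O(adjourn_session) does not arise.
A world satisfying every obligation exists (e.g. adjourn_session=true, break_seal=false, certify_complaint=false, declare_conflict=false, open_valve=true, publish_deed=false, seal_prescription=false, sign_record=false, sound_alarm=false, timestamp_badge=false); no atom is both obligatory and forbidden, so the set is consistent.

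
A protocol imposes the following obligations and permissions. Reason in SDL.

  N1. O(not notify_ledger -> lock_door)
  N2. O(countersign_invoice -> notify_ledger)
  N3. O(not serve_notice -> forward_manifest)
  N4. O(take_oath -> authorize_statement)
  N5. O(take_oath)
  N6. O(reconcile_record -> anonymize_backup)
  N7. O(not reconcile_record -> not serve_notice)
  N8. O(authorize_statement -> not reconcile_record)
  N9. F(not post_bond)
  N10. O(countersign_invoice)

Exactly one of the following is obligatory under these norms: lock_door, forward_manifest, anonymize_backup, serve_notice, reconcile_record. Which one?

forward_manifest

From premise 5 we have O(take_oath).
With premise 4, O(take_oath -> authorize_statement), the K-axiom yields O(authorize_statement).
Premise 8 is O(authorize_statement -> not reconcile_record); since O(authorize_statement), deontic closure gives O(not reconcile_record).
With premise 7, O(not reconcile_record -> not serve_notice), the K-axiom yields O(not serve_notice).
With premise 3, O(not serve_notice -> forward_manifest), the K-axiom yields O(forward_manifest).
So O(forward_manifest) holds — forward_manifest is obligatory. None of the other listed options is made obligatory by any chain of premises.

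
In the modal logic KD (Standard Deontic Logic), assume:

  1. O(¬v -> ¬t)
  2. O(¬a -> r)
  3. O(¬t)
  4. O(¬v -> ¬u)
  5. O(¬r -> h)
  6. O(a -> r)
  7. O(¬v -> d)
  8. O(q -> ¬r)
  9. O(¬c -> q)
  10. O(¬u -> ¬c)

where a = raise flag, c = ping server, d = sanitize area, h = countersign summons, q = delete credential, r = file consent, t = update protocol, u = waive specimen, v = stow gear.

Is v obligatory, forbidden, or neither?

Obligatory

Premises 2 and 6 cover both cases: O(¬a -> r) and O(a -> r). Since ¬a ∨ a is a tautology, O(r) follows.
The contrapositive of premise 8 (O(q -> ¬r)) is O(r -> ¬q), and O(r) is already established, so O(¬q).
Premise 9 is O(¬c -> q); contrapositively O(¬q -> c). Since O(¬q) holds, K gives O(c).
Premise 10, O(¬u -> ¬c), contraposes to O(c -> u); with O(c) we get O(u).
Premise 4 is O(¬v -> ¬u); contrapositively O(u -> v). Since O(u) holds, K gives O(v).
Premises 1, 3, 5, 7 do not contribute to this derivation.
Hence v is obligatory.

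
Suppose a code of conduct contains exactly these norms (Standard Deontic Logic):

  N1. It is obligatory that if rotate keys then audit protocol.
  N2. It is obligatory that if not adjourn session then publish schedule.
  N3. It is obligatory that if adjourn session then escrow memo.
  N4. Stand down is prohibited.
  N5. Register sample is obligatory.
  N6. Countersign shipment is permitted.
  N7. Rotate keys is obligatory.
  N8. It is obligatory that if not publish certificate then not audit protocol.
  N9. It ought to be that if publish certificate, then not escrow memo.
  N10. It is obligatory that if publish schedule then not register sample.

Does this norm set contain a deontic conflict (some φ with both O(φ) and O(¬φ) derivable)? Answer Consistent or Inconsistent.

Inconsistent

Premise 5 states O(register_sample) outright.
Premise 10, O(publish_schedule → ¬register_sample), contraposes to O(register_sample → ¬publish_schedule); with O(register_sample) we get O(¬publish_schedule).
Premise 2, O(¬adjourn_session → publish_schedule), contraposes to O(¬publish_schedule → adjourn_session); with O(¬publish_schedule) we get O(adjourn_session).
From O(adjourn_session) and premise 3, O(adjourn_session → escrow_memo), we obtain O(escrow_memo).
The contrapositive of premise 9 (O(publish_certificate → ¬escrow_memo)) is O(escrow_memo → ¬publish_certificate), and O(escrow_memo) is already established, so O(¬publish_certificate).
From O(¬publish_certificate) and premise 8, O(¬publish_certificate → ¬audit_protocol), we obtain O(¬audit_protocol).
Premise 1 is O(rotate_keys → audit_protocol); contrapositively O(¬audit_protocol → ¬rotate_keys). Since O(¬audit_protocol) holds, K gives O(¬rotate_keys).
However, premise 7 gives O(rotate_keys).
We now have both O(¬rotate_keys) and O(rotate_keys) — rotate_keys is simultaneously obligatory and forbidden, violating the D-axiom.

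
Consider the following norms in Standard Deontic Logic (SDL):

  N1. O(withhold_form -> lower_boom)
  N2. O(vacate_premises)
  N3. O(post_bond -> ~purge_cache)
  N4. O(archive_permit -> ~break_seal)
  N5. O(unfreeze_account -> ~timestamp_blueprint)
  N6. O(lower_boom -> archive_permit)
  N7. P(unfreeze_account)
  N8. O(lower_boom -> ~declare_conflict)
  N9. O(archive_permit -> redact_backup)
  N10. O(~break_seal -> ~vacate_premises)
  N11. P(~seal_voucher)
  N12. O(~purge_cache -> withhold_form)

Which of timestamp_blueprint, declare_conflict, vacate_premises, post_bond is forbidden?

From premise 2 we have O(vacate_premises).
Premise 10 is O(~break_seal -> ~vacate_premises); contrapositively O(vacate_premises -> break_seal). Since O(vacate_premises) holds, K gives O(break_seal).
Premise 4, O(archive_permit -> ~break_seal), contraposes to O(break_seal -> ~archive_permit); with O(break_seal) we get O(~archive_permit).
The contrapositive of premise 6 (O(lower_boom -> archive_permit)) is O(~archive_permit -> ~lower_boom), and O(~archive_permit) is already established, so O(~lower_boom).
The contrapositive of premise 1 (O(withhold_form -> lower_boom)) is O(~lower_boom -> ~withhold_form), and O(~lower_boom) is already established, so O(~withhold_form).
The contrapositive of premise 12 (O(~purge_cache -> withhold_form)) is O(~withhold_form -> purge_cache), and O(~withhold_form) is already established, so O(purge_cache).
The contrapositive of premise 3 (O(post_bond -> ~purge_cache)) is O(purge_cache -> ~post_bond), and O(purge_cache) is already established, so O(~post_bond).
So O(~post_bond) holds, i.e. post_bond is forbidden. None of the other listed options is forbidden under the premises.

post_bond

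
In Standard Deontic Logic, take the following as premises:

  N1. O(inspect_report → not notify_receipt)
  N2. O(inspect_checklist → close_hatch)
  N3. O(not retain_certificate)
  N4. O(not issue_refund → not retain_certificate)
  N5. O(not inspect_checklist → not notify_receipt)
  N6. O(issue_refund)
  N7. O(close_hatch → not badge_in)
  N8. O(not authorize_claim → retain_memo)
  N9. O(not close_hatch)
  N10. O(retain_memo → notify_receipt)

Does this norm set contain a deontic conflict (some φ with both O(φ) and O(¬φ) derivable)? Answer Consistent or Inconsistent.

Premise 4 is O(not issue_refund → not retain_certificate); even if O(not retain_certificate) held, inferring O(not issue_refund) would be affirming the consequent — invalid.
So O(not issue_refund) is not derivable, and the apparent clash with O(issue_refund) does not arise.
A world satisfying every obligation exists (e.g. authorize_claim=true, badge_in=false, close_hatch=false, inspect_checklist=false, inspect_report=false, issue_refund=true, notify_receipt=false, retain_certificate=false, retain_memo=false); no atom is both obligatory and forbidden, so the set is consistent.

Consistent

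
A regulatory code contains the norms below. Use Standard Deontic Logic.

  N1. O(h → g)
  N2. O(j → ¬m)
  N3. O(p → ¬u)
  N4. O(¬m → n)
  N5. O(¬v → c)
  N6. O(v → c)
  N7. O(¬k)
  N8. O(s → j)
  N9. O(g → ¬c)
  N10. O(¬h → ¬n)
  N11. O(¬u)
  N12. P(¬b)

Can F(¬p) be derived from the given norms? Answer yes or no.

No

Premise 3 is O(p → ¬u); even if O(¬u) held, inferring O(p) would be affirming the consequent — invalid.
No other premise forces O(p). An ideal world satisfying every premise can still have ¬p true, so F(¬p) is not derivable.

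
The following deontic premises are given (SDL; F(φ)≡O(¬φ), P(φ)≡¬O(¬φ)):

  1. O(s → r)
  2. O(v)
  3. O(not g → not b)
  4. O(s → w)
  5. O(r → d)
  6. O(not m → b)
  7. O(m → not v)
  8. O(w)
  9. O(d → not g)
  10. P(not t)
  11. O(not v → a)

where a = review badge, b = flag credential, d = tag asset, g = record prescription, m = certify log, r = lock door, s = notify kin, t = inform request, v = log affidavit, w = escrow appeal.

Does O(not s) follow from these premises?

Yes

Premise 2 gives O(v).
Premise 7, O(m → not v), contraposes to O(v → not m); with O(v) we get O(not m).
Premise 6 is O(not m → b); since O(not m), deontic closure gives O(b).
The contrapositive of premise 3 (O(not g → not b)) is O(b → g), and O(b) is already established, so O(g).
Premise 9, O(d → not g), contraposes to O(g → not d); with O(g) we get O(not d).
Premise 5 is O(r → d); contrapositively O(not d → not r). Since O(not d) holds, K gives O(not r).
The contrapositive of premise 1 (O(s → r)) is O(not r → not s), and O(not r) is already established, so O(not s).
Premises 4, 8, 10, 11 do not contribute to this derivation.
So O(not s) follows.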